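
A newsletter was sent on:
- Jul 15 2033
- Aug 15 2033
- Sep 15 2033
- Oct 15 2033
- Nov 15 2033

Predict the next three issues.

Dec 15 2033, Jan 15 2034, Feb 15 2034

Each date is the 15th; the gaps (31, 31, 30, 31) track the month lengths.
The rule is the 15th of each month.
Next: December 2033 → Dec 15 2033.
Next: January 2034 → Jan 15 2034.
February 2034: Feb 15 2034.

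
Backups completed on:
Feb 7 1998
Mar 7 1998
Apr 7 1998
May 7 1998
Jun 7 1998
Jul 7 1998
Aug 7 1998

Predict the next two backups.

Sep 7 1998, Oct 7 1998

The day-of-month is always 7 (28, 31, 30, 31, 30, 31 days between events).
So this recurs on the 7th of each month.
September 1998: Sep 7 1998.
Next: October 1998 → Oct 7 1998.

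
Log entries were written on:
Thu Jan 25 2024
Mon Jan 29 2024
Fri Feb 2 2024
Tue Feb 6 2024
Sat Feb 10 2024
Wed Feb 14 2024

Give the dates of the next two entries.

Sun Feb 18 2024, Thu Feb 22 2024

Gaps between consecutive events: 4, 4, 4, 4, 4 days — a constant 4-day interval.
Wed Feb 14 2024 + 4 days = Sun Feb 18 2024.
Sun Feb 18 2024 + 4 days = Thu Feb 22 2024.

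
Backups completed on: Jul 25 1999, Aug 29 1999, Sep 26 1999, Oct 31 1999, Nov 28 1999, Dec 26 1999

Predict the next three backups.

Jan 30 2000, Feb 27 2000, Mar 26 2000

All Sundays; the gaps (35, 28, 35, 28, 28) vary with month length.
This is the last Sunday of each month.
Last Sunday of January 2000: Jan 30 2000.
Last Sunday of February 2000: Feb 27 2000.
March 2000 ends with Sunday Mar 26 2000.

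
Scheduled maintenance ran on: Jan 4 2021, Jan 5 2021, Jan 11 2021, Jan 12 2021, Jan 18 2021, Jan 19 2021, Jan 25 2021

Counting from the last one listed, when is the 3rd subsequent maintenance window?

Feb 2 2021

Gaps: 1, 6, 1, 6, 1, 6 days — not constant, but cyclic with period 2.
The events fall on every Monday and Tuesday.
Next Tuesday: Jan 26 2021.
The following Monday is Feb 1 2021.
Next Tuesday: Feb 2 2021.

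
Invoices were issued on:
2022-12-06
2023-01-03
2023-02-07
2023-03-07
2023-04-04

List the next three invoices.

Gaps: 28, 35, 28, 28 days — a mix of 28 and 35. Every date is a Tuesday.
Each is the 1st Tuesday of its month.
May 2023 — 1st Tuesday is 2023-05-02.
June 2023 — 1st Tuesday is 2023-06-06.
1st Tuesday of July 2023: 2023-07-04.

2023-05-02, 2023-06-06, 2023-07-04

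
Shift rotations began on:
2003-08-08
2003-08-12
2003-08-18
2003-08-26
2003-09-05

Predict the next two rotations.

2003-09-17, 2003-10-01

Intervals are 4, 6, 8, 10 days — an arithmetic progression with common difference 2.
Next gap: 12 days. 2003-09-05 + 12 days = 2003-09-17.
Next gap: 14 days. 2003-09-17 + 14 days = 2003-10-01.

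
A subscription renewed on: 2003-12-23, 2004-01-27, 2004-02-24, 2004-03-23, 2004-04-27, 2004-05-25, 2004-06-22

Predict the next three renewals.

Gaps: 35, 28, 28, 35, 28, 28 days — a mix of 28 and 35. Every date is a Tuesday.
Each is the 4th Tuesday of its month.
July 2004 — 4th Tuesday is 2004-07-27.
August 2004 — 4th Tuesday is 2004-08-24.
4th Tuesday of September 2004: 2004-09-28.

2004-07-27, 2004-08-24, 2004-09-28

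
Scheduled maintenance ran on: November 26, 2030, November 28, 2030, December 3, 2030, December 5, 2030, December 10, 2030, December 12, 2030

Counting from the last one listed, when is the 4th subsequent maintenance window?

December 26, 2030

Gaps: 2, 5, 2, 5, 2 days — not constant, but cyclic with period 2.
The events fall on every Tuesday and Thursday.
Next Tuesday: December 17, 2030.
The following Thursday is December 19, 2030.
The following Tuesday is December 24, 2030.
Next Thursday: December 26, 2030.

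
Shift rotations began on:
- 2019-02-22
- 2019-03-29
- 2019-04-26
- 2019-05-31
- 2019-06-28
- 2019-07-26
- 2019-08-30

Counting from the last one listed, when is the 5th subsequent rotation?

All Fridays; the gaps (35, 28, 35, 28, 28, 35) vary with month length.
This is the last Friday of each month.
September 2019 ends with Friday 2019-09-27.
Last Friday of October 2019: 2019-10-25.
Last Friday of November 2019: 2019-11-29.
December 2019 ends with Friday 2019-12-27.
Last Friday of January 2020: 2020-01-31.

2020-01-31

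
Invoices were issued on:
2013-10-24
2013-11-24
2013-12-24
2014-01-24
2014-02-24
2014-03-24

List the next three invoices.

2014-04-24, 2014-05-24, 2014-06-24

Each date is the 24th; the gaps (31, 30, 31, 31, 28) track the month lengths.
The rule is the 24th of each month.
April 2014: 2014-04-24.
May 2014: 2014-05-24.
June 2014: 2014-06-24.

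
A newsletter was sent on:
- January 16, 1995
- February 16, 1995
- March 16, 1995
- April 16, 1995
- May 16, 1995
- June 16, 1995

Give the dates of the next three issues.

July 16, 1995; August 16, 1995; September 16, 1995

Gaps: 31, 28, 31, 30, 31 days — not constant. Every event is on the 16th of the month.
Pattern: the 16th of each month.
July 1995: July 16, 1995.
August 1995: August 16, 1995.
Next: September 1995 → September 16, 1995.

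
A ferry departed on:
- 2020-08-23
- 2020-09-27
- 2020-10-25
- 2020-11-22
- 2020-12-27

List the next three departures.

These are Sundays at 28- or 35-day spacing (35, 28, 28, 35).
The pattern: 4th Sunday of the month.
January 2021 — 4th Sunday is 2021-01-24.
4th Sunday of February 2021: 2021-02-28.
March 2021 — 4th Sunday is 2021-03-28.

2021-01-24, 2021-02-28, 2021-03-28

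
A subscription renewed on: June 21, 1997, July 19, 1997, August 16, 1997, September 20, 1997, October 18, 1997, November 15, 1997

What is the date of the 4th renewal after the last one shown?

All dates are Saturdays, 28, 28, 35, 28, 28 days apart.
Specifically, the 3rd Saturday of each month.
December 1997 — 3rd Saturday is December 20, 1997.
January 1998 — 3rd Saturday is January 17, 1998.
February 1998 — 3rd Saturday is February 21, 1998.
March 1998 — 3rd Saturday is March 21, 1998.

March 21, 1998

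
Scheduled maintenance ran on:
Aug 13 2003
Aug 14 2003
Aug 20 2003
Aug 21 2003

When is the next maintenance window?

Aug 27 2003

The gap pattern 1, 6, 1 repeats every 2 events.
These are the Wednesdays and Thursdays of each week.
The following Wednesday is Aug 27 2003.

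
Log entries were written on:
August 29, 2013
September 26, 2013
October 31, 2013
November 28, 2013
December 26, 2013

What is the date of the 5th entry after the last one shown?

May 29, 2014

All Thursdays; the gaps (28, 35, 28, 28) vary with month length.
This is the last Thursday of each month.
Last Thursday of January 2014: January 30, 2014.
Last Thursday of February 2014: February 27, 2014.
March 2014 ends with Thursday March 27, 2014.
April 2014 ends with Thursday April 24, 2014.
Last Thursday of May 2014: May 29, 2014.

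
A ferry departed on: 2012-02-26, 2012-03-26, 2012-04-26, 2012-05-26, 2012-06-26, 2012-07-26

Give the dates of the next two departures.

The day-of-month is always 26 (29, 31, 30, 31, 30 days between events).
So this recurs on the 26th of each month.
Next: August 2012 → 2012-08-26.
Next: September 2012 → 2012-09-26.

2012-08-26, 2012-09-26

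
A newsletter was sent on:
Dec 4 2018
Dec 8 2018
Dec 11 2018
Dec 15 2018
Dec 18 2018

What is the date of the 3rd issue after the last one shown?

Gaps: 4, 3, 4, 3 days — not constant, but cyclic with period 2.
The events fall on every Tuesday and Saturday.
Next Saturday: Dec 22 2018.
The following Tuesday is Dec 25 2018.
The following Saturday is Dec 29 2018.

Dec 29 2018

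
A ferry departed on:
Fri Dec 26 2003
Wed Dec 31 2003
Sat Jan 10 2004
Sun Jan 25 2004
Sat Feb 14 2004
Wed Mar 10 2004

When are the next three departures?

Intervals are 5, 10, 15, 20, 25 days — an arithmetic progression with common difference 5.
Next gap: 30 days. Wed Mar 10 2004 + 30 days = Fri Apr 9 2004.
Next gap: 35 days. Fri Apr 9 2004 + 35 days = Fri May 14 2004.
Next gap: 40 days. Fri May 14 2004 + 40 days = Wed Jun 23 2004.

Fri Apr 9 2004, Fri May 14 2004, Wed Jun 23 2004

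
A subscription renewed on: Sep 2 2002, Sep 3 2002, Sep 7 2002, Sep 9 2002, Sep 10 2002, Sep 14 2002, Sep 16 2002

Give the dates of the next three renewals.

Every event lands on a Monday or Tuesday or Saturday (gaps cycle 1, 4, 2, 1, 4, 2).
So the schedule is: every Monday, Tuesday and Saturday.
Next Tuesday: Sep 17 2002.
The following Saturday is Sep 21 2002.
Next Monday: Sep 23 2002.

Sep 17 2002, Sep 21 2002, Sep 23 2002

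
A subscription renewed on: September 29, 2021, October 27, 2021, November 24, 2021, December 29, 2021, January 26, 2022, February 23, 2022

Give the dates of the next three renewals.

Every date is a Wednesday; gaps 28, 28, 35, 28, 28 days.
Each is the last Wednesday of its month (at least one falls on the 29th or later, ruling out '4th Wednesday').
March 2022 ends with Wednesday March 30, 2022.
April 2022 ends with Wednesday April 27, 2022.
Last Wednesday of May 2022: May 25, 2022.

March 30, 2022; April 27, 2022; May 25, 2022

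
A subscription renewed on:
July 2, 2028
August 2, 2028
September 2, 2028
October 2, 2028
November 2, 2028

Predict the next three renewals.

December 2, 2028; January 2, 2029; February 2, 2029

The day-of-month is always 2 (31, 31, 30, 31 days between events).
So this recurs on the 2nd of each month.
December 2028: December 2, 2028.
Next: January 2029 → January 2, 2029.
Next: February 2029 → February 2, 2029.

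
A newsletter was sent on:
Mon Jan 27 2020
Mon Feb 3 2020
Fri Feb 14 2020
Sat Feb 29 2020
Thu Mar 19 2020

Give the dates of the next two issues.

Gaps: 7, 11, 15, 19 days — each gap is 4 larger than the previous one.
Next gap: 23 days. Thu Mar 19 2020 + 23 days = Sat Apr 11 2020.
Next gap: 27 days. Sat Apr 11 2020 + 27 days = Fri May 8 2020.

Sat Apr 11 2020, Fri May 8 2020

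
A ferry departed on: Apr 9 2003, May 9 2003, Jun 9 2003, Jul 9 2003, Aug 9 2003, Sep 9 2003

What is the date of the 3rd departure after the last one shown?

Dec 9 2003

Gaps: 30, 31, 30, 31, 31 days — not constant. Every event is on the 9th of the month.
Pattern: the 9th of each month.
October 2003: Oct 9 2003.
Next: November 2003 → Nov 9 2003.
December 2003: Dec 9 2003.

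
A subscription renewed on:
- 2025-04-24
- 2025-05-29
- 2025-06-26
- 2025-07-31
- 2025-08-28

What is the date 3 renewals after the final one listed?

2025-11-27

These are Thursdays with 35, 28, 35, 28-day gaps.
Each is the final Thursday of its month — 2025-05-29 is past the 28th, so '4th Thursday' doesn't fit.
Last Thursday of September 2025: 2025-09-25.
October 2025 ends with Thursday 2025-10-30.
Last Thursday of November 2025: 2025-11-27.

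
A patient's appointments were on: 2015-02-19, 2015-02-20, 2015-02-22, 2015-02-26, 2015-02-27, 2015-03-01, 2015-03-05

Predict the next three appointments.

The gap pattern 1, 2, 4, 1, 2, 4 repeats every 3 events.
These are the Thursdays, Fridays and Sundays of each week.
The following Friday is 2015-03-06.
Next Sunday: 2015-03-08.
The following Thursday is 2015-03-12.

2015-03-06, 2015-03-08, 2015-03-12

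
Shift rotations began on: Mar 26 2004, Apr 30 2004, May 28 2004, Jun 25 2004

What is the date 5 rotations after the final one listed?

Every date is a Friday; gaps 35, 28, 28 days.
Each is the last Friday of its month (at least one falls on the 29th or later, ruling out '4th Friday').
Last Friday of July 2004: Jul 30 2004.
Last Friday of August 2004: Aug 27 2004.
September 2004 ends with Friday Sep 24 2004.
October 2004 ends with Friday Oct 29 2004.
Last Friday of November 2004: Nov 26 2004.

Nov 26 2004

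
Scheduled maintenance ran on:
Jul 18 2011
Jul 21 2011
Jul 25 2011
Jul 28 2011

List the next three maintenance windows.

The gap pattern 3, 4, 3 repeats every 2 events.
These are the Mondays and Thursdays of each week.
The following Monday is Aug 1 2011.
The following Thursday is Aug 4 2011.
Next Monday: Aug 8 2011.

Aug 1 2011, Aug 4 2011, Aug 8 2011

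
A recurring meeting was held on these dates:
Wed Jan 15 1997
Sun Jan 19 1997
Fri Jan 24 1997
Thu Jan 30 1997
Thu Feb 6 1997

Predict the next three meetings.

Fri Feb 14 1997, Sun Feb 23 1997, Wed Mar 5 1997

Intervals are 4, 5, 6, 7 days — an arithmetic progression with common difference 1.
Next gap: 8 days. Thu Feb 6 1997 + 8 days = Fri Feb 14 1997.
Next gap: 9 days. Fri Feb 14 1997 + 9 days = Sun Feb 23 1997.
Next gap: 10 days. Sun Feb 23 1997 + 10 days = Wed Mar 5 1997.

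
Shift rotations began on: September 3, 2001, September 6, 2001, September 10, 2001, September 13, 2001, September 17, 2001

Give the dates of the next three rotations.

September 20, 2001; September 24, 2001; September 27, 2001

The gap pattern 3, 4, 3, 4 repeats every 2 events.
These are the Mondays and Thursdays of each week.
The following Thursday is September 20, 2001.
The following Monday is September 24, 2001.
The following Thursday is September 27, 2001.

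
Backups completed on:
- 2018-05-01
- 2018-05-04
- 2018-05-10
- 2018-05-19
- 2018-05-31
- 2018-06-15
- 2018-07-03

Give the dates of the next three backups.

2018-07-24, 2018-08-17, 2018-09-13

The spacing grows by 3 each time: 3, 6, 9, 12, 15, 18 days.
Next gap: 21 days. 2018-07-03 + 21 days = 2018-07-24.
Next gap: 24 days. 2018-07-24 + 24 days = 2018-08-17.
Next gap: 27 days. 2018-08-17 + 27 days = 2018-09-13.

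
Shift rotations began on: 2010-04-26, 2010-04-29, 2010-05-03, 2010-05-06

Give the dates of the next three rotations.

2010-05-10, 2010-05-13, 2010-05-17

The gap pattern 3, 4, 3 repeats every 2 events.
These are the Mondays and Thursdays of each week.
The following Monday is 2010-05-10.
Next Thursday: 2010-05-13.
The following Monday is 2010-05-17.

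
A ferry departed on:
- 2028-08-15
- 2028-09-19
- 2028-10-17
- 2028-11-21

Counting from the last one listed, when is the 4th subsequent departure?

Gaps: 35, 28, 35 days — a mix of 28 and 35. Every date is a Tuesday.
Each is the 3rd Tuesday of its month.
3rd Tuesday of December 2028: 2028-12-19.
3rd Tuesday of January 2029: 2029-01-16.
3rd Tuesday of February 2029: 2029-02-20.
March 2029 — 3rd Tuesday is 2029-03-20.

2029-03-20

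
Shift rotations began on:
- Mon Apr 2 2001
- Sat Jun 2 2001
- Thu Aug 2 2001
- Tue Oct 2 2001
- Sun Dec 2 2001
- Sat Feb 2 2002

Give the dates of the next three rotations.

Tue Apr 2 2002, Sun Jun 2 2002, Fri Aug 2 2002

The day-of-month is always 2 (61, 61, 61, 61, 62 days between events).
So this recurs on the 2nd of every 2 months.
April 2002: Tue Apr 2 2002.
Next: June 2002 → Sun Jun 2 2002.
Next: August 2002 → Fri Aug 2 2002.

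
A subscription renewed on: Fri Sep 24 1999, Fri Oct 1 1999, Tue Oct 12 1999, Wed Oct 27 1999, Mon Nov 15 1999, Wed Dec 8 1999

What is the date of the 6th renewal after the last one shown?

The spacing grows by 4 each time: 7, 11, 15, 19, 23 days.
Next gap: 27 days. Wed Dec 8 1999 + 27 days = Tue Jan 4 2000.
Next gap: 31 days. Tue Jan 4 2000 + 31 days = Fri Feb 4 2000.
Next gap: 35 days. Fri Feb 4 2000 + 35 days = Fri Mar 10 2000.
Next gap: 39 days. Fri Mar 10 2000 + 39 days = Tue Apr 18 2000.
Next gap: 43 days. Tue Apr 18 2000 + 43 days = Wed May 31 2000.
Next gap: 47 days. Wed May 31 2000 + 47 days = Mon Jul 17 2000.

Mon Jul 17 2000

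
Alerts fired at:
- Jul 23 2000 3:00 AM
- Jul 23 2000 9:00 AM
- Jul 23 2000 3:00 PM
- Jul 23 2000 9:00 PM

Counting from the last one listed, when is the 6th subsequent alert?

Spacing: 6, 6, 6 h — constant 6 h.
Jul 23 2000 9:00 PM + 6 h = Jul 24 2000 3:00 AM.
Jul 24 2000 3:00 AM + 6 h = Jul 24 2000 9:00 AM.
Jul 24 2000 9:00 AM + 6 h = Jul 24 2000 3:00 PM.
Jul 24 2000 3:00 PM + 6 h = Jul 24 2000 9:00 PM.
Jul 24 2000 9:00 PM + 6 h = Jul 25 2000 3:00 AM.
Jul 25 2000 3:00 AM + 6 h = Jul 25 2000 9:00 AM.

Jul 25 2000 9:00 AM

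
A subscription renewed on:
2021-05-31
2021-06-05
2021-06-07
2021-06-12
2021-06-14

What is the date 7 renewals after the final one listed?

Every event lands on a Monday or Saturday (gaps cycle 5, 2, 5, 2).
So the schedule is: every Monday and Saturday.
The following Saturday is 2021-06-19.
Next Monday: 2021-06-21.
The following Saturday is 2021-06-26.
Next Monday: 2021-06-28.
The following Saturday is 2021-07-03.
Next Monday: 2021-07-05.
Next Saturday: 2021-07-10.

2021-07-10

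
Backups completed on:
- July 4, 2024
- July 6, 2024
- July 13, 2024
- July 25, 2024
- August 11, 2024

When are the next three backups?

September 2, 2024; September 29, 2024; October 31, 2024

The spacing grows by 5 each time: 2, 7, 12, 17 days.
Next gap: 22 days. August 11, 2024 + 22 days = September 2, 2024.
Next gap: 27 days. September 2, 2024 + 27 days = September 29, 2024.
Next gap: 32 days. September 29, 2024 + 32 days = October 31, 2024.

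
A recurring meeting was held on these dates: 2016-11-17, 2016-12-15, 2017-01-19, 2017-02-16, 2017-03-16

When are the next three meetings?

2017-04-20, 2017-05-18, 2017-06-15

Gaps: 28, 35, 28, 28 days — a mix of 28 and 35. Every date is a Thursday.
Each is the 3rd Thursday of its month.
April 2017 — 3rd Thursday is 2017-04-20.
3rd Thursday of May 2017: 2017-05-18.
3rd Thursday of June 2017: 2017-06-15.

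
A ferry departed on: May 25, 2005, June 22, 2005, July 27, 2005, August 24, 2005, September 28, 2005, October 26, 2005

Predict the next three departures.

These are Wednesdays at 28- or 35-day spacing (28, 35, 28, 35, 28).
The pattern: 4th Wednesday of the month.
4th Wednesday of November 2005: November 23, 2005.
December 2005 — 4th Wednesday is December 28, 2005.
4th Wednesday of January 2006: January 25, 2006.

November 23, 2005; December 28, 2005; January 25, 2006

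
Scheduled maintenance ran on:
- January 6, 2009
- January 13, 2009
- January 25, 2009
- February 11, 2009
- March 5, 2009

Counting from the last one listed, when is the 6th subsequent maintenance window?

The spacing grows by 5 each time: 7, 12, 17, 22 days.
Next gap: 27 days. March 5, 2009 + 27 days = April 1, 2009.
Next gap: 32 days. April 1, 2009 + 32 days = May 3, 2009.
Next gap: 37 days. May 3, 2009 + 37 days = June 9, 2009.
Next gap: 42 days. June 9, 2009 + 42 days = July 21, 2009.
Next gap: 47 days. July 21, 2009 + 47 days = September 6, 2009.
Next gap: 52 days. September 6, 2009 + 52 days = October 28, 2009.

October 28, 2009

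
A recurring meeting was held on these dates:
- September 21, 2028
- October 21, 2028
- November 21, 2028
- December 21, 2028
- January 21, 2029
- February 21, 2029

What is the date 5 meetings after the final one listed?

Gaps: 30, 31, 30, 31, 31 days — not constant. Every event is on the 21st of the month.
Pattern: the 21st of each month.
Next: March 2029 → March 21, 2029.
April 2029: April 21, 2029.
Next: May 2029 → May 21, 2029.
June 2029: June 21, 2029.
July 2029: July 21, 2029.

July 21, 2029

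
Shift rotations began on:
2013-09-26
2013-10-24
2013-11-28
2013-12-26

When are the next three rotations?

Gaps: 28, 35, 28 days — a mix of 28 and 35. Every date is a Thursday.
Each is the 4th Thursday of its month.
January 2014 — 4th Thursday is 2014-01-23.
February 2014 — 4th Thursday is 2014-02-27.
March 2014 — 4th Thursday is 2014-03-27.

2014-01-23, 2014-02-27, 2014-03-27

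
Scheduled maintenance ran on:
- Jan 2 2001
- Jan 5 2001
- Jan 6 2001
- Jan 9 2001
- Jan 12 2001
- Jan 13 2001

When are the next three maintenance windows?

Jan 16 2001, Jan 19 2001, Jan 20 2001

Gaps: 3, 1, 3, 3, 1 days — not constant, but cyclic with period 3.
The events fall on every Tuesday, Friday and Saturday.
The following Tuesday is Jan 16 2001.
Next Friday: Jan 19 2001.
Next Saturday: Jan 20 2001.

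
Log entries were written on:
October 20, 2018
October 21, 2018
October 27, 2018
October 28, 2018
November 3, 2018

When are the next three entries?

Every event lands on a Saturday or Sunday (gaps cycle 1, 6, 1, 6).
So the schedule is: every Saturday and Sunday.
The following Sunday is November 4, 2018.
Next Saturday: November 10, 2018.
Next Sunday: November 11, 2018.

November 4, 2018; November 10, 2018; November 11, 2018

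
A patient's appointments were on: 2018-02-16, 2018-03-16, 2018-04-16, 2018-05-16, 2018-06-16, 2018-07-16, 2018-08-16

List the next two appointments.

2018-09-16, 2018-10-16

The day-of-month is always 16 (28, 31, 30, 31, 30, 31 days between events).
So this recurs on the 16th of each month.
September 2018: 2018-09-16.
Next: October 2018 → 2018-10-16.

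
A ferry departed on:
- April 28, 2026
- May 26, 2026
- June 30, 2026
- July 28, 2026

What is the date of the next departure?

August 25, 2026

These are Tuesdays with 28, 35, 28-day gaps.
Each is the final Tuesday of its month — June 30, 2026 is past the 28th, so '4th Tuesday' doesn't fit.
Last Tuesday of August 2026: August 25, 2026.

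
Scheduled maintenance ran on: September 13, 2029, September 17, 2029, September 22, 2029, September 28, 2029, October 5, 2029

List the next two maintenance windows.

The spacing grows by 1 each time: 4, 5, 6, 7 days.
Next gap: 8 days. October 5, 2029 + 8 days = October 13, 2029.
Next gap: 9 days. October 13, 2029 + 9 days = October 22, 2029.

October 13, 2029; October 22, 2029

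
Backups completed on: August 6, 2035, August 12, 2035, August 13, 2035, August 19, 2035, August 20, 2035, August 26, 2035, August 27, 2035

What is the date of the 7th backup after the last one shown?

Every event lands on a Monday or Sunday (gaps cycle 6, 1, 6, 1, 6, 1).
So the schedule is: every Monday and Sunday.
Next Sunday: September 2, 2035.
The following Monday is September 3, 2035.
The following Sunday is September 9, 2035.
The following Monday is September 10, 2035.
The following Sunday is September 16, 2035.
The following Monday is September 17, 2035.
Next Sunday: September 23, 2035.

September 23, 2035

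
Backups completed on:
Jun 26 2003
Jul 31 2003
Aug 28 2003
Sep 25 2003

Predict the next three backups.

Oct 30 2003, Nov 27 2003, Dec 25 2003

All Thursdays; the gaps (35, 28, 28) vary with month length.
This is the last Thursday of each month.
October 2003 ends with Thursday Oct 30 2003.
Last Thursday of November 2003: Nov 27 2003.
December 2003 ends with Thursday Dec 25 2003.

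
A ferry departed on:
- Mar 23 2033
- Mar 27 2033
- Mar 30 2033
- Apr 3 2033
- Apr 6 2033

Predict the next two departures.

The gap pattern 4, 3, 4, 3 repeats every 2 events.
These are the Wednesdays and Sundays of each week.
Next Sunday: Apr 10 2033.
The following Wednesday is Apr 13 2033.

Apr 10 2033, Apr 13 2033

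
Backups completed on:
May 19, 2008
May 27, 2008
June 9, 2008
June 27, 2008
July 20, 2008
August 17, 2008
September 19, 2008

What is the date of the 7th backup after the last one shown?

Gaps: 8, 13, 18, 23, 28, 33 days — each gap is 5 larger than the previous one.
Next gap: 38 days. September 19, 2008 + 38 days = October 27, 2008.
Next gap: 43 days. October 27, 2008 + 43 days = December 9, 2008.
Next gap: 48 days. December 9, 2008 + 48 days = January 26, 2009.
Next gap: 53 days. January 26, 2009 + 53 days = March 20, 2009.
Next gap: 58 days. March 20, 2009 + 58 days = May 17, 2009.
Next gap: 63 days. May 17, 2009 + 63 days = July 19, 2009.
Next gap: 68 days. July 19, 2009 + 68 days = September 25, 2009.

September 25, 2009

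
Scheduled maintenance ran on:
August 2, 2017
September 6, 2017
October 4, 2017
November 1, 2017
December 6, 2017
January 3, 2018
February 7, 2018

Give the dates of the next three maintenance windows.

March 7, 2018; April 4, 2018; May 2, 2018

All dates are Wednesdays, 35, 28, 28, 35, 28, 35 days apart.
Specifically, the 1st Wednesday of each month.
1st Wednesday of March 2018: March 7, 2018.
April 2018 — 1st Wednesday is April 4, 2018.
May 2018 — 1st Wednesday is May 2, 2018.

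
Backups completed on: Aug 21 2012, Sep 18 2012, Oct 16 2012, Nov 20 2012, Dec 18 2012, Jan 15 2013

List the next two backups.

Feb 19 2013, Mar 19 2013

Gaps: 28, 28, 35, 28, 28 days — a mix of 28 and 35. Every date is a Tuesday.
Each is the 3rd Tuesday of its month.
3rd Tuesday of February 2013: Feb 19 2013.
March 2013 — 3rd Tuesday is Mar 19 2013.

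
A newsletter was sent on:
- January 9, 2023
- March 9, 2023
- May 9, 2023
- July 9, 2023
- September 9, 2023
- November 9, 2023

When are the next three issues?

January 9, 2024; March 9, 2024; May 9, 2024

The day-of-month is always 9 (59, 61, 61, 62, 61 days between events).
So this recurs on the 9th of every 2 months.
Next: January 2024 → January 9, 2024.
March 2024: March 9, 2024.
Next: May 2024 → May 9, 2024.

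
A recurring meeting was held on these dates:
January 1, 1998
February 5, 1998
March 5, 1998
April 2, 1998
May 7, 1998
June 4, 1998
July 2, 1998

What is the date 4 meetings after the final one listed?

November 5, 1998

All dates are Thursdays, 35, 28, 28, 35, 28, 28 days apart.
Specifically, the 1st Thursday of each month.
1st Thursday of August 1998: August 6, 1998.
1st Thursday of September 1998: September 3, 1998.
1st Thursday of October 1998: October 1, 1998.
November 1998 — 1st Thursday is November 5, 1998.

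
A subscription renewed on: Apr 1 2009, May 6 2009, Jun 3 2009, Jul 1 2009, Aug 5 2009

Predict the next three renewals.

Sep 2 2009, Oct 7 2009, Nov 4 2009

Gaps: 35, 28, 28, 35 days — a mix of 28 and 35. Every date is a Wednesday.
Each is the 1st Wednesday of its month.
September 2009 — 1st Wednesday is Sep 2 2009.
1st Wednesday of October 2009: Oct 7 2009.
1st Wednesday of November 2009: Nov 4 2009.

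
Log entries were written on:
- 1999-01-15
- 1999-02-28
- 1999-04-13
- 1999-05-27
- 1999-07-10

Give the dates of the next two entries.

1999-08-23, 1999-10-06

Gaps between consecutive events: 44, 44, 44, 44 days — a constant 44-day interval.
1999-07-10 + 44 days = 1999-08-23.
1999-08-23 + 44 days = 1999-10-06.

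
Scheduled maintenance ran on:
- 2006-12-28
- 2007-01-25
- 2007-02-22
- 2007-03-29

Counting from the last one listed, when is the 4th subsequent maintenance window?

2007-07-26

These are Thursdays with 28, 28, 35-day gaps.
Each is the final Thursday of its month — 2007-03-29 is past the 28th, so '4th Thursday' doesn't fit.
April 2007 ends with Thursday 2007-04-26.
Last Thursday of May 2007: 2007-05-31.
Last Thursday of June 2007: 2007-06-28.
July 2007 ends with Thursday 2007-07-26.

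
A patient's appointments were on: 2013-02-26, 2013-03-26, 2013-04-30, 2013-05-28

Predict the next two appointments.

2013-06-25, 2013-07-30

These are Tuesdays with 28, 35, 28-day gaps.
Each is the final Tuesday of its month — 2013-04-30 is past the 28th, so '4th Tuesday' doesn't fit.
June 2013 ends with Tuesday 2013-06-25.
July 2013 ends with Tuesday 2013-07-30.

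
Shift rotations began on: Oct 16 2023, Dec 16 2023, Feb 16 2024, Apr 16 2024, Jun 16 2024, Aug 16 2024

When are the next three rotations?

Each date is the 16th; the gaps (61, 62, 60, 61, 61) track the month lengths.
The rule is the 16th of every 2 months.
October 2024: Oct 16 2024.
Next: December 2024 → Dec 16 2024.
February 2025: Feb 16 2025.

Oct 16 2024, Dec 16 2024, Feb 16 2025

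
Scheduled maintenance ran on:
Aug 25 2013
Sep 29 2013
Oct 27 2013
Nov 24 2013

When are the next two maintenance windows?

Dec 29 2013, Jan 26 2014

These are Sundays with 35, 28, 28-day gaps.
Each is the final Sunday of its month — Sep 29 2013 is past the 28th, so '4th Sunday' doesn't fit.
Last Sunday of December 2013: Dec 29 2013.
January 2014 ends with Sunday Jan 26 2014.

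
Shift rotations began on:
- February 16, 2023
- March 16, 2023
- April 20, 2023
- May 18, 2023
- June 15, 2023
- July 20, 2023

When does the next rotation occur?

August 17, 2023

Gaps: 28, 35, 28, 28, 35 days — a mix of 28 and 35. Every date is a Thursday.
Each is the 3rd Thursday of its month.
August 2023 — 3rd Thursday is August 17, 2023.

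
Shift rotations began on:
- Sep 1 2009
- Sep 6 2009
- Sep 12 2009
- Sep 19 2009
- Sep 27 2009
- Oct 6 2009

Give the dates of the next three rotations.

Gaps: 5, 6, 7, 8, 9 days — each gap is 1 larger than the previous one.
Next gap: 10 days. Oct 6 2009 + 10 days = Oct 16 2009.
Next gap: 11 days. Oct 16 2009 + 11 days = Oct 27 2009.
Next gap: 12 days. Oct 27 2009 + 12 days = Nov 8 2009.

Oct 16 2009, Oct 27 2009, Nov 8 2009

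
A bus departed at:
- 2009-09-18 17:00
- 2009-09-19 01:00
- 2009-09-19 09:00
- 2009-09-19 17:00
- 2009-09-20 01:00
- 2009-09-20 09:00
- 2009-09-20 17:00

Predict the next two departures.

2009-09-21 01:00, 2009-09-21 09:00

Spacing: 8, 8, 8, 8, 8, 8 h — constant 8 h.
2009-09-20 17:00 + 8 h = 2009-09-21 01:00.
2009-09-21 01:00 + 8 h = 2009-09-21 09:00.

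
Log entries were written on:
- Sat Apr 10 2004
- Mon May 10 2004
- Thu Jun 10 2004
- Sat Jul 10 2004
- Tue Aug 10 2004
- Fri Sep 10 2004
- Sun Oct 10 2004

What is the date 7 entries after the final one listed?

Each date is the 10th; the gaps (30, 31, 30, 31, 31, 30) track the month lengths.
The rule is the 10th of each month.
November 2004: Wed Nov 10 2004.
December 2004: Fri Dec 10 2004.
Next: January 2005 → Mon Jan 10 2005.
Next: February 2005 → Thu Feb 10 2005.
March 2005: Thu Mar 10 2005.
Next: April 2005 → Sun Apr 10 2005.
May 2005: Tue May 10 2005.

Tue May 10 2005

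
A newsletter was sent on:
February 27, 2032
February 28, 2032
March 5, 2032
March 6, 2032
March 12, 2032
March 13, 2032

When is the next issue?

March 19, 2032

Every event lands on a Friday or Saturday (gaps cycle 1, 6, 1, 6, 1).
So the schedule is: every Friday and Saturday.
Next Friday: March 19, 2032.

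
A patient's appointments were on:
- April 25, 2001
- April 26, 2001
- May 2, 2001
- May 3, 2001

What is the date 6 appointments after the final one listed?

Gaps: 1, 6, 1 days — not constant, but cyclic with period 2.
The events fall on every Wednesday and Thursday.
The following Wednesday is May 9, 2001.
Next Thursday: May 10, 2001.
Next Wednesday: May 16, 2001.
The following Thursday is May 17, 2001.
Next Wednesday: May 23, 2001.
The following Thursday is May 24, 2001.

May 24, 2001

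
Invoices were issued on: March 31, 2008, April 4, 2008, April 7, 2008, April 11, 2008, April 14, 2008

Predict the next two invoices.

April 18, 2008; April 21, 2008

The gap pattern 4, 3, 4, 3 repeats every 2 events.
These are the Mondays and Fridays of each week.
The following Friday is April 18, 2008.
The following Monday is April 21, 2008.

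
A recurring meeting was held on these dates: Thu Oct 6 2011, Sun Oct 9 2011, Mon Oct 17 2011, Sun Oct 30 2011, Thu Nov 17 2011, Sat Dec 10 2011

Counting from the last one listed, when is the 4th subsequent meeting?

Mon Apr 30 2012

The spacing grows by 5 each time: 3, 8, 13, 18, 23 days.
Next gap: 28 days. Sat Dec 10 2011 + 28 days = Sat Jan 7 2012.
Next gap: 33 days. Sat Jan 7 2012 + 33 days = Thu Feb 9 2012.
Next gap: 38 days. Thu Feb 9 2012 + 38 days = Sun Mar 18 2012.
Next gap: 43 days. Sun Mar 18 2012 + 43 days = Mon Apr 30 2012.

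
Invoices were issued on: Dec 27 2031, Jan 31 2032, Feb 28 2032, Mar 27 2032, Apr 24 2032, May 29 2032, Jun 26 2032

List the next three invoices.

Jul 31 2032, Aug 28 2032, Sep 25 2032

All Saturdays; the gaps (35, 28, 28, 28, 35, 28) vary with month length.
This is the last Saturday of each month.
July 2032 ends with Saturday Jul 31 2032.
August 2032 ends with Saturday Aug 28 2032.
September 2032 ends with Saturday Sep 25 2032.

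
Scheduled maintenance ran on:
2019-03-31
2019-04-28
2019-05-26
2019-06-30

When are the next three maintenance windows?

2019-07-28, 2019-08-25, 2019-09-29

Every date is a Sunday; gaps 28, 28, 35 days.
Each is the last Sunday of its month (at least one falls on the 29th or later, ruling out '4th Sunday').
Last Sunday of July 2019: 2019-07-28.
August 2019 ends with Sunday 2019-08-25.
Last Sunday of September 2019: 2019-09-29.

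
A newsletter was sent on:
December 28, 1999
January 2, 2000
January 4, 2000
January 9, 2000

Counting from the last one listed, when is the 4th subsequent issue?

Gaps: 5, 2, 5 days — not constant, but cyclic with period 2.
The events fall on every Tuesday and Sunday.
The following Tuesday is January 11, 2000.
The following Sunday is January 16, 2000.
The following Tuesday is January 18, 2000.
The following Sunday is January 23, 2000.

January 23, 2000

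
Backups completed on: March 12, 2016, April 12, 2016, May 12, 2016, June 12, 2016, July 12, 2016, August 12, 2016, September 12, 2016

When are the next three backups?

October 12, 2016; November 12, 2016; December 12, 2016

Each date is the 12th; the gaps (31, 30, 31, 30, 31, 31) track the month lengths.
The rule is the 12th of each month.
Next: October 2016 → October 12, 2016.
November 2016: November 12, 2016.
December 2016: December 12, 2016.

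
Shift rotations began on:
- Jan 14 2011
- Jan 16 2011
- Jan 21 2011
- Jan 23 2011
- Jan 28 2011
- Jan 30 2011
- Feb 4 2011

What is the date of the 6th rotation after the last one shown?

Gaps: 2, 5, 2, 5, 2, 5 days — not constant, but cyclic with period 2.
The events fall on every Friday and Sunday.
The following Sunday is Feb 6 2011.
The following Friday is Feb 11 2011.
Next Sunday: Feb 13 2011.
Next Friday: Feb 18 2011.
Next Sunday: Feb 20 2011.
Next Friday: Feb 25 2011.

Feb 25 2011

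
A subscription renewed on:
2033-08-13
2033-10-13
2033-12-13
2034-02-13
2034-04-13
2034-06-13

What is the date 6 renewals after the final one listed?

Gaps: 61, 61, 62, 59, 61 days — not constant. Every event is on the 13th of the month.
Pattern: the 13th of every 2 months.
Next: August 2034 → 2034-08-13.
Next: October 2034 → 2034-10-13.
December 2034: 2034-12-13.
February 2035: 2035-02-13.
April 2035: 2035-04-13.
Next: June 2035 → 2035-06-13.

2035-06-13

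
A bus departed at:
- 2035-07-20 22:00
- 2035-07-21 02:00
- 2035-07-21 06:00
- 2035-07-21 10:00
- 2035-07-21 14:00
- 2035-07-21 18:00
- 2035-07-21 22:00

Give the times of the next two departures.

2035-07-22 02:00, 2035-07-22 06:00

Gaps: 4, 4, 4, 4, 4, 4 hours — each event is 4 hours after the previous one.
2035-07-21 22:00 + 4 h = 2035-07-22 02:00.
2035-07-22 02:00 + 4 h = 2035-07-22 06:00.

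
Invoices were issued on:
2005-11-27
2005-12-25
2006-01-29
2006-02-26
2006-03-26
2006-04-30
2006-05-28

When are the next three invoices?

These are Sundays with 28, 35, 28, 28, 35, 28-day gaps.
Each is the final Sunday of its month — 2006-01-29 is past the 28th, so '4th Sunday' doesn't fit.
Last Sunday of June 2006: 2006-06-25.
Last Sunday of July 2006: 2006-07-30.
Last Sunday of August 2006: 2006-08-27.

2006-06-25, 2006-07-30, 2006-08-27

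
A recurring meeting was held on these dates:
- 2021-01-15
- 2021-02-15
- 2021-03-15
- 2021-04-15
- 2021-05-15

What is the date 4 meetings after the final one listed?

Gaps: 31, 28, 31, 30 days — not constant. Every event is on the 15th of the month.
Pattern: the 15th of each month.
Next: June 2021 → 2021-06-15.
July 2021: 2021-07-15.
Next: August 2021 → 2021-08-15.
Next: September 2021 → 2021-09-15.

2021-09-15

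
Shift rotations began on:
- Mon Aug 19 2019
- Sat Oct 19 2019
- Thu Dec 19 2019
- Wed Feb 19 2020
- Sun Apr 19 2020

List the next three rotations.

Fri Jun 19 2020, Wed Aug 19 2020, Mon Oct 19 2020

The day-of-month is always 19 (61, 61, 62, 60 days between events).
So this recurs on the 19th of every 2 months.
Next: June 2020 → Fri Jun 19 2020.
August 2020: Wed Aug 19 2020.
Next: October 2020 → Mon Oct 19 2020.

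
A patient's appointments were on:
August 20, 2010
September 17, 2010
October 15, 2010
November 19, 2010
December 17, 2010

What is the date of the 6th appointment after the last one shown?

All dates are Fridays, 28, 28, 35, 28 days apart.
Specifically, the 3rd Friday of each month.
3rd Friday of January 2011: January 21, 2011.
February 2011 — 3rd Friday is February 18, 2011.
March 2011 — 3rd Friday is March 18, 2011.
April 2011 — 3rd Friday is April 15, 2011.
3rd Friday of May 2011: May 20, 2011.
3rd Friday of June 2011: June 17, 2011.

June 17, 2011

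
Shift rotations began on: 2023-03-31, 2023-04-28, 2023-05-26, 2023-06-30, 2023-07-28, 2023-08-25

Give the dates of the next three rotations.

All Fridays; the gaps (28, 28, 35, 28, 28) vary with month length.
This is the last Friday of each month.
Last Friday of September 2023: 2023-09-29.
October 2023 ends with Friday 2023-10-27.
November 2023 ends with Friday 2023-11-24.

2023-09-29, 2023-10-27, 2023-11-24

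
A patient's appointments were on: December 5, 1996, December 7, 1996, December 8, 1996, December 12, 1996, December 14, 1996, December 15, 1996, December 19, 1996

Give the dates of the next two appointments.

Every event lands on a Thursday or Saturday or Sunday (gaps cycle 2, 1, 4, 2, 1, 4).
So the schedule is: every Thursday, Saturday and Sunday.
The following Saturday is December 21, 1996.
Next Sunday: December 22, 1996.

December 21, 1996; December 22, 1996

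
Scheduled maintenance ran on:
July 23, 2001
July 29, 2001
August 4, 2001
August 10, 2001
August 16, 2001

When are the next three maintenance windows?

Every event comes 6 days after the last (6, 6, 6, 6).
August 16, 2001 + 6 days = August 22, 2001.
August 22, 2001 + 6 days = August 28, 2001.
August 28, 2001 + 6 days = September 3, 2001.

August 22, 2001; August 28, 2001; September 3, 2001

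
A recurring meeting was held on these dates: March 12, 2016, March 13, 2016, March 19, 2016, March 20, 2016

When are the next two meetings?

March 26, 2016; March 27, 2016

Gaps: 1, 6, 1 days — not constant, but cyclic with period 2.
The events fall on every Saturday and Sunday.
The following Saturday is March 26, 2016.
Next Sunday: March 27, 2016.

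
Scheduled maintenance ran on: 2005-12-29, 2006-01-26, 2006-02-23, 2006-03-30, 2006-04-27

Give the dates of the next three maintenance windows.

2006-05-25, 2006-06-29, 2006-07-27

These are Thursdays with 28, 28, 35, 28-day gaps.
Each is the final Thursday of its month — 2005-12-29 is past the 28th, so '4th Thursday' doesn't fit.
May 2006 ends with Thursday 2006-05-25.
June 2006 ends with Thursday 2006-06-29.
July 2006 ends with Thursday 2006-07-27.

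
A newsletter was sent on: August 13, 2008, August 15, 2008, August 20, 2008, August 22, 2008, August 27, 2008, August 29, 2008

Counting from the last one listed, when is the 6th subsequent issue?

Gaps: 2, 5, 2, 5, 2 days — not constant, but cyclic with period 2.
The events fall on every Wednesday and Friday.
The following Wednesday is September 3, 2008.
The following Friday is September 5, 2008.
Next Wednesday: September 10, 2008.
Next Friday: September 12, 2008.
The following Wednesday is September 17, 2008.
Next Friday: September 19, 2008.

September 19, 2008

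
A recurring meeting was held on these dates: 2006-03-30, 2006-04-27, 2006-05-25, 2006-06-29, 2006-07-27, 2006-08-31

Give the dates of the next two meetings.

2006-09-28, 2006-10-26

All Thursdays; the gaps (28, 28, 35, 28, 35) vary with month length.
This is the last Thursday of each month.
September 2006 ends with Thursday 2006-09-28.
October 2006 ends with Thursday 2006-10-26.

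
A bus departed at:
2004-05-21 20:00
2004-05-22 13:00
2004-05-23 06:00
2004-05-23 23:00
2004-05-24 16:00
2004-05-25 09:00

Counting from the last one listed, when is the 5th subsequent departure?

Spacing: 17, 17, 17, 17, 17 h — constant 17 h.
2004-05-25 09:00 + 17 h = 2004-05-26 02:00.
2004-05-26 02:00 + 17 h = 2004-05-26 19:00.
2004-05-26 19:00 + 17 h = 2004-05-27 12:00.
2004-05-27 12:00 + 17 h = 2004-05-28 05:00.
2004-05-28 05:00 + 17 h = 2004-05-28 22:00.

2004-05-28 22:00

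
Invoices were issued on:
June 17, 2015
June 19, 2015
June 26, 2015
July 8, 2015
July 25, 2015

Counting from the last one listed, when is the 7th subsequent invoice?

April 9, 2016

Gaps: 2, 7, 12, 17 days — each gap is 5 larger than the previous one.
Next gap: 22 days. July 25, 2015 + 22 days = August 16, 2015.
Next gap: 27 days. August 16, 2015 + 27 days = September 12, 2015.
Next gap: 32 days. September 12, 2015 + 32 days = October 14, 2015.
Next gap: 37 days. October 14, 2015 + 37 days = November 20, 2015.
Next gap: 42 days. November 20, 2015 + 42 days = January 1, 2016.
Next gap: 47 days. January 1, 2016 + 47 days = February 17, 2016.
Next gap: 52 days. February 17, 2016 + 52 days = April 9, 2016.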